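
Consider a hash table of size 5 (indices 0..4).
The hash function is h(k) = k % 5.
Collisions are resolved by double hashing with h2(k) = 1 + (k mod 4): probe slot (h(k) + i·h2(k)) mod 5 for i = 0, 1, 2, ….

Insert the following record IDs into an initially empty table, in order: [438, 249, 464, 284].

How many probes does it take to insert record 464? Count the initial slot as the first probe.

2

438: h=3 → slot 3
249: h=4 → slot 4
464: h=4, h2=1, probe 4,0 → slot 0
284: h=4, h2=1, probe 4,0,1 → slot 1
Table: [464, 284, -, 438, 249]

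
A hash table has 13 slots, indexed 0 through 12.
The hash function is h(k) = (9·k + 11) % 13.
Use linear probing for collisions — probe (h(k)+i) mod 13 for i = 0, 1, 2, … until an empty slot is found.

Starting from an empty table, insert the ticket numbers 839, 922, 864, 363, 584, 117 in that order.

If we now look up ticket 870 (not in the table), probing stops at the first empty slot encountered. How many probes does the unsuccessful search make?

839: h=9 => slot 9
922: h=2 => slot 2
864: h=0 => slot 0
363: h=2, probe 2,3 => slot 3
584: h=2, probe 2,3,4 => slot 4
117: h=11 => slot 11
Table: [864, ., 922, 363, 584, ., ., ., ., 839, ., 117, .]
Lookup 870: h=2, probe 2,3,4,5 → slot 5 empty, not found.

4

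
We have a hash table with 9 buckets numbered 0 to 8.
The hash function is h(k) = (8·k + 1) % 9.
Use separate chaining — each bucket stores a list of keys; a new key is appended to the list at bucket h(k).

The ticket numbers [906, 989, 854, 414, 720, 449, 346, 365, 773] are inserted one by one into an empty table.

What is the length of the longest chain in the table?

4

Insert 906: h=4, bucket 4 empty → new chain.
Insert 989: h=2, bucket 2 empty → new chain.
Insert 854: h=2, bucket 2 nonempty → append to chain.
Insert 414: h=1, bucket 1 empty → new chain.
Insert 720: h=1, bucket 1 nonempty → append to chain.
Insert 449: h=2, bucket 2 nonempty → append to chain.
Insert 346: h=6, bucket 6 empty → new chain.
Insert 365: h=5, bucket 5 empty → new chain.
Insert 773: h=2, bucket 2 nonempty → append to chain.
Final buckets:
0: ∅
1: 414 -> 720
2: 989 -> 854 -> 449 -> 773
3: ∅
4: 906
5: 365
6: 346
7: ∅
8: ∅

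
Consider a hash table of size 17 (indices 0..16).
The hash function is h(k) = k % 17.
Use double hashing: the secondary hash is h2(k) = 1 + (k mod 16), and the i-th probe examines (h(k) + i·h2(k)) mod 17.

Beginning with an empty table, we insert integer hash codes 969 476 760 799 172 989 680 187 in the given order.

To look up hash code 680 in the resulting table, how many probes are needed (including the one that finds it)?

969: h=0 → slot 0
476: h=0, h2=13, probe 0,13 → slot 13
760: h=12 → slot 12
799: h=0, h2=16, probe 0,16 → slot 16
172: h=2 → slot 2
989: h=3 → slot 3
680: h=0, h2=9, probe 0,9 → slot 9
187: h=0, h2=12, probe 0,12,7 → slot 7
Table: [969, -, 172, 989, -, -, -, 187, -, 680, -, -, 760, 476, -, -, 799]
Lookup 680: h=0, h2=9, probe 0,9 → found at 9.

2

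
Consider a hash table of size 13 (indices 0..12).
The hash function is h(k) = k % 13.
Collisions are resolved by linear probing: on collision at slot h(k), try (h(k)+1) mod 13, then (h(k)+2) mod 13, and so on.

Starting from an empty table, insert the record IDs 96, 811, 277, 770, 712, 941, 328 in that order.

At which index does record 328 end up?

Insert 96: h=5, slot 5 empty -> index 5.
Insert 811: h=5, slot 5 occupied -> index 6.
Insert 277: h=4, slot 4 empty -> index 4.
Insert 770: h=3, slot 3 empty -> index 3.
Insert 712: h=10, slot 10 empty -> index 10.
Insert 941: h=5, slots 5,6 occupied -> index 7.
Insert 328: h=3, slots 3,4,5,6,7 occupied -> index 8.
Table: [., ., ., 770, 277, 96, 811, 941, 328, ., 712, ., .]

8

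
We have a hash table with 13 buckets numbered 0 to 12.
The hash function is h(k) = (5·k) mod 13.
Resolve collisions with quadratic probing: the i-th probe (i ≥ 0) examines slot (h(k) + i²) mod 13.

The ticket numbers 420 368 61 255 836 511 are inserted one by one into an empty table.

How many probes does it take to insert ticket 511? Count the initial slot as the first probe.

4

420: h=7 => slot 7
368: h=7, probe 7,8 => slot 8
61: h=6 => slot 6
255: h=1 => slot 1
836: h=7, probe 7,8,11 => slot 11
511: h=7, probe 7,8,11,3 => slot 3
Table: [_, 255, _, 511, _, _, 61, 420, 368, _, _, 836, _]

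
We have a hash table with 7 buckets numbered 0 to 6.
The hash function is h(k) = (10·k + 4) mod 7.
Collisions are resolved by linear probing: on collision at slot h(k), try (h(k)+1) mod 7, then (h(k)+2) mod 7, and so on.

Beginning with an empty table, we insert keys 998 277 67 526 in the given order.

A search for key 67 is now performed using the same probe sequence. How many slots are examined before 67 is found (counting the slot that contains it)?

Insert 998: h=2, slot 2 empty → index 2.
Insert 277: h=2, slot 2 occupied → index 3.
Insert 67: h=2, slots 2,3 occupied → index 4.
Insert 526: h=0, slot 0 empty → index 0.
Table: [526, ., 998, 277, 67, ., .]
Lookup 67: h=2, probe 2,3,4 → found at 4.

3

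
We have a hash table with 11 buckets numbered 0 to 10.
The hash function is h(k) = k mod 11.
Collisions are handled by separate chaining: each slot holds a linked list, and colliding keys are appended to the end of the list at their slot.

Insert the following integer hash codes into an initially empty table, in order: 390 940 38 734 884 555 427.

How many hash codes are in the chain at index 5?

4

390 -> bucket 5
940 -> bucket 5 (collision)
38 -> bucket 5 (collision)
734 -> bucket 8
884 -> bucket 4
555 -> bucket 5 (collision)
427 -> bucket 9
Final buckets:
0: .
1: .
2: .
3: .
4: 884
5: 390 -> 940 -> 38 -> 555
6: .
7: .
8: 734
9: 427
10: .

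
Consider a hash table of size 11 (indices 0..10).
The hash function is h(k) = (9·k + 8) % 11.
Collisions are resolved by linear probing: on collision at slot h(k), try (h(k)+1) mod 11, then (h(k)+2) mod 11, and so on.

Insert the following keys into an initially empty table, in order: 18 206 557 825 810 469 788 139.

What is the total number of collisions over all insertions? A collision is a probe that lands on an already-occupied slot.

18

Insert 18: h=5, slot 5 empty -> index 5.
Insert 206: h=3, slot 3 empty -> index 3.
Insert 557: h=5, slot 5 occupied -> index 6.
Insert 825: h=8, slot 8 empty -> index 8.
Insert 810: h=5, slots 5,6 occupied -> index 7.
Insert 469: h=5, slots 5,6,7,8 occupied -> index 9.
Insert 788: h=5, slots 5,6,7,8,9 occupied -> index 10.
Insert 139: h=5, slots 5,6,7,8,9,10 occupied -> index 0.
Table: [139, _, _, 206, _, 18, 557, 810, 825, 469, 788]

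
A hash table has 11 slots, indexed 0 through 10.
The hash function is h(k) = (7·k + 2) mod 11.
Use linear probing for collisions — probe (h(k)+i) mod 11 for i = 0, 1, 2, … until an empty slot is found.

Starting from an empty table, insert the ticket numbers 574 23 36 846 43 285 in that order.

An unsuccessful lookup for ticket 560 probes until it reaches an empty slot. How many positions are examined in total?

5

Insert 574: h=5, slot 5 empty -> index 5.
Insert 23: h=9, slot 9 empty -> index 9.
Insert 36: h=1, slot 1 empty -> index 1.
Insert 846: h=6, slot 6 empty -> index 6.
Insert 43: h=6, slot 6 occupied -> index 7.
Insert 285: h=6, slots 6,7 occupied -> index 8.
Table: [., 36, ., ., ., 574, 846, 43, 285, 23, .]
Lookup 560: h=6, probe 6,7,8,9,10 → slot 10 empty, not found.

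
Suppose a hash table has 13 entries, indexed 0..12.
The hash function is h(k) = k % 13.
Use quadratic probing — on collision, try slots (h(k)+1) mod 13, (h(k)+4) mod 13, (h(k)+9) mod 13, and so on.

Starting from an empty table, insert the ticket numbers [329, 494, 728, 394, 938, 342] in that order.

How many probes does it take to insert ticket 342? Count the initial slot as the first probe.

329 hashes to 4; slot 4 is free -> place at 4.
494 hashes to 0; slot 0 is free -> place at 0.
728 hashes to 0; 0 taken -> place at 1.
394 hashes to 4; 4 taken -> place at 5.
938 hashes to 2; slot 2 is free -> place at 2.
342 hashes to 4; 4,5 taken -> place at 8.
Table: [494, 728, 938, —, 329, 394, —, —, 342, —, —, —, —]

3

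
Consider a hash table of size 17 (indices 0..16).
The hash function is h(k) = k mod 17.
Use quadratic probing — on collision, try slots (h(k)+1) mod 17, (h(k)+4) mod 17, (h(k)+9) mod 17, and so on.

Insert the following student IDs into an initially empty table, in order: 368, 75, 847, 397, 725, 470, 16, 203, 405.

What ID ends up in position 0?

203

368 hashes to 11; slot 11 is free => place at 11.
75 hashes to 7; slot 7 is free => place at 7.
847 hashes to 14; slot 14 is free => place at 14.
397 hashes to 6; slot 6 is free => place at 6.
725 hashes to 11; 11 taken => place at 12.
470 hashes to 11; 11,12 taken => place at 15.
16 hashes to 16; slot 16 is free => place at 16.
203 hashes to 16; 16 taken => place at 0.
405 hashes to 14; 14,15 taken => place at 1.
Table: [203, 405, ., ., ., ., 397, 75, ., ., ., 368, 725, ., 847, 470, 16]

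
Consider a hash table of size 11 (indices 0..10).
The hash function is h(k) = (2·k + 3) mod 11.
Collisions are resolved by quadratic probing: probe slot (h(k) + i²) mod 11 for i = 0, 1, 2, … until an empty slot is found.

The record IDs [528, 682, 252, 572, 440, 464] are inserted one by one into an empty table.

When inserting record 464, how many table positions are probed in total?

3

528 hashes to 3; slot 3 is free => place at 3.
682 hashes to 3; 3 taken => place at 4.
252 hashes to 1; slot 1 is free => place at 1.
572 hashes to 3; 3,4 taken => place at 7.
440 hashes to 3; 3,4,7,1 taken => place at 8.
464 hashes to 7; 7,8 taken => place at 0.
Table: [464, 252, ., 528, 682, ., ., 572, 440, ., .]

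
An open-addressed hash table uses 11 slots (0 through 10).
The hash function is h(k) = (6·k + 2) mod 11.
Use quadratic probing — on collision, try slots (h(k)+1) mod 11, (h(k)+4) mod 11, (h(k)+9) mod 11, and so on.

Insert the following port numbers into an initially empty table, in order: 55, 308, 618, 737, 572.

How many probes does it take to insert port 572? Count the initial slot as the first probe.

4

55 hashes to 2; slot 2 is free → place at 2.
308 hashes to 2; 2 taken → place at 3.
618 hashes to 3; 3 taken → place at 4.
737 hashes to 2; 2,3 taken → place at 6.
572 hashes to 2; 2,3,6 taken → place at 0.
Table: [572, ., 55, 308, 618, ., 737, ., ., ., .]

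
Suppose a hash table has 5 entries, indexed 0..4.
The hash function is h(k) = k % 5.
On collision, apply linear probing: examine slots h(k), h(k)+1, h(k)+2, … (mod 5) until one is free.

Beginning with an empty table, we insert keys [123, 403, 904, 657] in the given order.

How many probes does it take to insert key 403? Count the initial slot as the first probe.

2

123 hashes to 3; slot 3 is free → place at 3.
403 hashes to 3; 3 taken → place at 4.
904 hashes to 4; 4 taken → place at 0.
657 hashes to 2; slot 2 is free → place at 2.
Table: [904, —, 657, 123, 403]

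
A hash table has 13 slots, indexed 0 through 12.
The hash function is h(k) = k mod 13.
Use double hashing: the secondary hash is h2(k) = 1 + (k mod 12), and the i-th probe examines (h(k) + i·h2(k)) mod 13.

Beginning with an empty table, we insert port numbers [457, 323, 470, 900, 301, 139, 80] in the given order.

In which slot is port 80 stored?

7

457: h=2 => slot 2
323: h=11 => slot 11
470: h=2, h2=3, probe 2,5 => slot 5
900: h=3 => slot 3
301: h=2, h2=2, probe 2,4 => slot 4
139: h=9 => slot 9
80: h=2, h2=9, probe 2,11,7 => slot 7
Table: [∅, ∅, 457, 900, 301, 470, ∅, 80, ∅, 139, ∅, 323, ∅]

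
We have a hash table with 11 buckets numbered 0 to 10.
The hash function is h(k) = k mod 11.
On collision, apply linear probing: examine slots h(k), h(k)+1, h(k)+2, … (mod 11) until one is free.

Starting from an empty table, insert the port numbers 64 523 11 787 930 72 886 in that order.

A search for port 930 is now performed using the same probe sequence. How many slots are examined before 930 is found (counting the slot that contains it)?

3

64 hashes to 9; slot 9 is free -> place at 9.
523 hashes to 6; slot 6 is free -> place at 6.
11 hashes to 0; slot 0 is free -> place at 0.
787 hashes to 6; 6 taken -> place at 7.
930 hashes to 6; 6,7 taken -> place at 8.
72 hashes to 6; 6,7,8,9 taken -> place at 10.
886 hashes to 6; 6,7,8,9,10,0 taken -> place at 1.
Table: [11, 886, —, —, —, —, 523, 787, 930, 64, 72]
Lookup 930: h=6, probe 6,7,8 → found at 8.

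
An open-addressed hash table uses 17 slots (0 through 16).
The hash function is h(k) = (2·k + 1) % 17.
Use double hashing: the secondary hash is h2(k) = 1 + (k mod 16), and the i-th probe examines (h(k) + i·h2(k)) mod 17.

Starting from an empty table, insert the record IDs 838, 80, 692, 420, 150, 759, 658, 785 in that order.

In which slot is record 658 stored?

14

838 hashes to 11; slot 11 is free => place at 11.
80 hashes to 8; slot 8 is free => place at 8.
692 hashes to 8, h2=5; 8 taken => place at 13.
420 hashes to 8, h2=5; 8,13 taken => place at 1.
150 hashes to 12; slot 12 is free => place at 12.
759 hashes to 6; slot 6 is free => place at 6.
658 hashes to 8, h2=3; 8,11 taken => place at 14.
785 hashes to 7; slot 7 is free => place at 7.
Table: [., 420, ., ., ., ., 759, 785, 80, ., ., 838, 150, 692, 658, ., .]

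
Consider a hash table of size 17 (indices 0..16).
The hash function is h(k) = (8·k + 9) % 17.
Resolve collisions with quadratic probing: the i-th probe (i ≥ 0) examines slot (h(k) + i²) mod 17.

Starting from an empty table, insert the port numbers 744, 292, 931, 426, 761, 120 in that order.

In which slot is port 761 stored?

744 hashes to 11; slot 11 is free => place at 11.
292 hashes to 16; slot 16 is free => place at 16.
931 hashes to 11; 11 taken => place at 12.
426 hashes to 0; slot 0 is free => place at 0.
761 hashes to 11; 11,12 taken => place at 15.
120 hashes to 0; 0 taken => place at 1.
Table: [426, 120, —, —, —, —, —, —, —, —, —, 744, 931, —, —, 761, 292]

15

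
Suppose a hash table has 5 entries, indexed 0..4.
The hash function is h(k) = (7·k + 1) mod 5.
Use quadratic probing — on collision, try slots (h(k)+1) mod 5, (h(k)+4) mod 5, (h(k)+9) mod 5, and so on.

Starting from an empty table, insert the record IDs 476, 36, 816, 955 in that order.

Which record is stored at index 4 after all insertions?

36

476: h=3 → slot 3
36: h=3, probe 3,4 → slot 4
816: h=3, probe 3,4,2 → slot 2
955: h=1 → slot 1
Table: [—, 955, 816, 476, 36]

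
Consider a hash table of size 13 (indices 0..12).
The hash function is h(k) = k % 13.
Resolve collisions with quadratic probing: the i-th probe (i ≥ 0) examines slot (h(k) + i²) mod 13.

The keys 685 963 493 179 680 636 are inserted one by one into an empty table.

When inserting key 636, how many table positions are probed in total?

2

685: h=9 → slot 9
963: h=1 → slot 1
493: h=12 → slot 12
179: h=10 → slot 10
680: h=4 → slot 4
636: h=12, probe 12,0 → slot 0
Table: [636, 963, ., ., 680, ., ., ., ., 685, 179, ., 493]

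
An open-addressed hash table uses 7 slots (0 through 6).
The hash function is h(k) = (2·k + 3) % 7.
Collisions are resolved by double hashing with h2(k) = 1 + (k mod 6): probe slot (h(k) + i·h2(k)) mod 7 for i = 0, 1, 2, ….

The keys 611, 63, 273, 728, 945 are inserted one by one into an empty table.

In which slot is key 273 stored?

Insert 611: h=0, slot 0 empty → index 0.
Insert 63: h=3, slot 3 empty → index 3.
Insert 273: h=3, h2=4, slots 3,0 occupied → index 4.
Insert 728: h=3, h2=3, slot 3 occupied → index 6.
Insert 945: h=3, h2=4, slots 3,0,4 occupied → index 1.
Table: [611, 945, ∅, 63, 273, ∅, 728]

4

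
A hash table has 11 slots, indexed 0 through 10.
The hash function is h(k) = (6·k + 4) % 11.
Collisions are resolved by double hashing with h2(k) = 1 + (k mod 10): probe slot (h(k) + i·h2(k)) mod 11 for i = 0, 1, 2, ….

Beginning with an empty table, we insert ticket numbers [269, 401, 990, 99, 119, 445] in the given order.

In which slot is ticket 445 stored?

7

269: h=1 → slot 1
401: h=1, h2=2, probe 1,3 → slot 3
990: h=4 → slot 4
99: h=4, h2=10, probe 4,3,2 → slot 2
119: h=3, h2=10, probe 3,2,1,0 → slot 0
445: h=1, h2=6, probe 1,7 → slot 7
Table: [119, 269, 99, 401, 990, ., ., 445, ., ., .]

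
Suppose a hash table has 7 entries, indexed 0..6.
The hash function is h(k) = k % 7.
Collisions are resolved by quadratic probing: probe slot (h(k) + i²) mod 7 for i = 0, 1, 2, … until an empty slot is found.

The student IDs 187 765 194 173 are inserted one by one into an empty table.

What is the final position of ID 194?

Insert 187: h=5, slot 5 empty -> index 5.
Insert 765: h=2, slot 2 empty -> index 2.
Insert 194: h=5, slot 5 occupied -> index 6.
Insert 173: h=5, slots 5,6,2 occupied -> index 0.
Table: [173, ∅, 765, ∅, ∅, 187, 194]

6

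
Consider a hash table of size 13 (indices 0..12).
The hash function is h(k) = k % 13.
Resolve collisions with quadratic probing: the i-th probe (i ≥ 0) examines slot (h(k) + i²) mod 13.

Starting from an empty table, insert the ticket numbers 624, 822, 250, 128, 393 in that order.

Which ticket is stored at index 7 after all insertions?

393

Insert 624: h=0, slot 0 empty => index 0.
Insert 822: h=3, slot 3 empty => index 3.
Insert 250: h=3, slot 3 occupied => index 4.
Insert 128: h=11, slot 11 empty => index 11.
Insert 393: h=3, slots 3,4 occupied => index 7.
Table: [624, —, —, 822, 250, —, —, 393, —, —, —, 128, —]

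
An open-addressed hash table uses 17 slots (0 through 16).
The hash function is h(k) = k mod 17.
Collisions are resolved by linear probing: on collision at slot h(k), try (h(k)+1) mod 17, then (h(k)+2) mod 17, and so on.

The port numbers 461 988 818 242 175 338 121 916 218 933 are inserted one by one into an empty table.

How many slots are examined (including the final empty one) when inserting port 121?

6

Insert 461: h=2, slot 2 empty -> index 2.
Insert 988: h=2, slot 2 occupied -> index 3.
Insert 818: h=2, slots 2,3 occupied -> index 4.
Insert 242: h=4, slot 4 occupied -> index 5.
Insert 175: h=5, slot 5 occupied -> index 6.
Insert 338: h=15, slot 15 empty -> index 15.
Insert 121: h=2, slots 2,3,4,5,6 occupied -> index 7.
Insert 916: h=15, slot 15 occupied -> index 16.
Insert 218: h=14, slot 14 empty -> index 14.
Insert 933: h=15, slots 15,16 occupied -> index 0.
Table: [933, ∅, 461, 988, 818, 242, 175, 121, ∅, ∅, ∅, ∅, ∅, ∅, 218, 338, 916]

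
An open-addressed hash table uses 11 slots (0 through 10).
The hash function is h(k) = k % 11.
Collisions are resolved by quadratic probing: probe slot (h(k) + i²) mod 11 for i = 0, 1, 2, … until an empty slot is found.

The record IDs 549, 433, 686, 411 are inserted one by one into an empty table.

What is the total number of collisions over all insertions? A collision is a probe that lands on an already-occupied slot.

Insert 549: h=10, slot 10 empty => index 10.
Insert 433: h=4, slot 4 empty => index 4.
Insert 686: h=4, slot 4 occupied => index 5.
Insert 411: h=4, slots 4,5 occupied => index 8.
Table: [_, _, _, _, 433, 686, _, _, 411, _, 549]

3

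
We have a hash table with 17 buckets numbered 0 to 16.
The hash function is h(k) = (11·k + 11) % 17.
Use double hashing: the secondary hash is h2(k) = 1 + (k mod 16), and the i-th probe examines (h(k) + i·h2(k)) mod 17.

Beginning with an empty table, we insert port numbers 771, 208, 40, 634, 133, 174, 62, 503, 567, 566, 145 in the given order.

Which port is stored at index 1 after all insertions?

40

771 hashes to 9; slot 9 is free -> place at 9.
208 hashes to 4; slot 4 is free -> place at 4.
40 hashes to 9, h2=9; 9 taken -> place at 1.
634 hashes to 15; slot 15 is free -> place at 15.
133 hashes to 12; slot 12 is free -> place at 12.
174 hashes to 4, h2=15; 4 taken -> place at 2.
62 hashes to 13; slot 13 is free -> place at 13.
503 hashes to 2, h2=8; 2 taken -> place at 10.
567 hashes to 9, h2=8; 9 taken -> place at 0.
566 hashes to 15, h2=7; 15 taken -> place at 5.
145 hashes to 8; slot 8 is free -> place at 8.
Table: [567, 40, 174, —, 208, 566, —, —, 145, 771, 503, —, 133, 62, —, 634, —]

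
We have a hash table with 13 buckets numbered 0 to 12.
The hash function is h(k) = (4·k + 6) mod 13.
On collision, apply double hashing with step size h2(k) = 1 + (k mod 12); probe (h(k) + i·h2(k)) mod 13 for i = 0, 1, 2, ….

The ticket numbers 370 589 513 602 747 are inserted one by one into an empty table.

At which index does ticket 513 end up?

370: h=4 -> slot 4
589: h=9 -> slot 9
513: h=4, h2=10, probe 4,1 -> slot 1
602: h=9, h2=3, probe 9,12 -> slot 12
747: h=4, h2=4, probe 4,8 -> slot 8
Table: [—, 513, —, —, 370, —, —, —, 747, 589, —, —, 602]

1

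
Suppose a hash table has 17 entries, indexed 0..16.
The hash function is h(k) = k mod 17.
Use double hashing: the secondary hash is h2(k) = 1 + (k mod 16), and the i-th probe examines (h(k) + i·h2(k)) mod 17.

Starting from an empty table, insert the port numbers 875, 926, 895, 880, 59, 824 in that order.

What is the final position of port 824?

0

875: h=8 → slot 8
926: h=8, h2=15, probe 8,6 → slot 6
895: h=11 → slot 11
880: h=13 → slot 13
59: h=8, h2=12, probe 8,3 → slot 3
824: h=8, h2=9, probe 8,0 → slot 0
Table: [824, ., ., 59, ., ., 926, ., 875, ., ., 895, ., 880, ., ., .]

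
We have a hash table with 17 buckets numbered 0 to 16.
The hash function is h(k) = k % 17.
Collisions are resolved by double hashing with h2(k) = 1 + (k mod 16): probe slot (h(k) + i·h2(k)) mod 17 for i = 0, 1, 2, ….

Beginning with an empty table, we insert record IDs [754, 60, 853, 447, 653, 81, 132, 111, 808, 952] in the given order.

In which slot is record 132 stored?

1

754 hashes to 6; slot 6 is free => place at 6.
60 hashes to 9; slot 9 is free => place at 9.
853 hashes to 3; slot 3 is free => place at 3.
447 hashes to 5; slot 5 is free => place at 5.
653 hashes to 7; slot 7 is free => place at 7.
81 hashes to 13; slot 13 is free => place at 13.
132 hashes to 13, h2=5; 13 taken => place at 1.
111 hashes to 9, h2=16; 9 taken => place at 8.
808 hashes to 9, h2=9; 9,1 taken => place at 10.
952 hashes to 0; slot 0 is free => place at 0.
Table: [952, 132, _, 853, _, 447, 754, 653, 111, 60, 808, _, _, 81, _, _, _]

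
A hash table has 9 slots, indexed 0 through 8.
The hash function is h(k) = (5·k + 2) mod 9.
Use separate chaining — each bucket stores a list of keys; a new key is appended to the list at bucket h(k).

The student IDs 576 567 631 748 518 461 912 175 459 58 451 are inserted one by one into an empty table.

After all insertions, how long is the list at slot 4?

Insert 576: h=2, bucket 2 empty → new chain.
Insert 567: h=2, bucket 2 nonempty → append to chain.
Insert 631: h=7, bucket 7 empty → new chain.
Insert 748: h=7, bucket 7 nonempty → append to chain.
Insert 518: h=0, bucket 0 empty → new chain.
Insert 461: h=3, bucket 3 empty → new chain.
Insert 912: h=8, bucket 8 empty → new chain.
Insert 175: h=4, bucket 4 empty → new chain.
Insert 459: h=2, bucket 2 nonempty → append to chain.
Insert 58: h=4, bucket 4 nonempty → append to chain.
Insert 451: h=7, bucket 7 nonempty → append to chain.
Final buckets:
0: 518
1: -
2: 576 -> 567 -> 459
3: 461
4: 175 -> 58
5: -
6: -
7: 631 -> 748 -> 451
8: 912

2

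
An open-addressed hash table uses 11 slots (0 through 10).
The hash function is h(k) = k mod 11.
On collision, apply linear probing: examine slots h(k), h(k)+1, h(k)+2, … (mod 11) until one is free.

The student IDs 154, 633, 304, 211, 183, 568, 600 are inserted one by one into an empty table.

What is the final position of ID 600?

154: h=0 -> slot 0
633: h=6 -> slot 6
304: h=7 -> slot 7
211: h=2 -> slot 2
183: h=7, probe 7,8 -> slot 8
568: h=7, probe 7,8,9 -> slot 9
600: h=6, probe 6,7,8,9,10 -> slot 10
Table: [154, _, 211, _, _, _, 633, 304, 183, 568, 600]

10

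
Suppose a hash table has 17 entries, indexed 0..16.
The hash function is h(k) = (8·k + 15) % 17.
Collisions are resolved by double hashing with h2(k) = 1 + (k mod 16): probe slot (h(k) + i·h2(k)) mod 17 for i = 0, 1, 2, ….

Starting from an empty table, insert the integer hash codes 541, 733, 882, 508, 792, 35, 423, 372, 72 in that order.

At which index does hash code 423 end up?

Insert 541: h=8, slot 8 empty -> index 8.
Insert 733: h=14, slot 14 empty -> index 14.
Insert 882: h=16, slot 16 empty -> index 16.
Insert 508: h=16, h2=13, slot 16 occupied -> index 12.
Insert 792: h=10, slot 10 empty -> index 10.
Insert 35: h=6, slot 6 empty -> index 6.
Insert 423: h=16, h2=8, slot 16 occupied -> index 7.
Insert 372: h=16, h2=5, slot 16 occupied -> index 4.
Insert 72: h=13, slot 13 empty -> index 13.
Table: [., ., ., ., 372, ., 35, 423, 541, ., 792, ., 508, 72, 733, ., 882]

7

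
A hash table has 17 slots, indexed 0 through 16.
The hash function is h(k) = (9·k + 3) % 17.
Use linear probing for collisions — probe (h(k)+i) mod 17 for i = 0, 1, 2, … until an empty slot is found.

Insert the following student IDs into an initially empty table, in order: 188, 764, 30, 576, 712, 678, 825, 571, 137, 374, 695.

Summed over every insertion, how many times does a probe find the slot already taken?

10

188: h=12 → slot 12
764: h=11 → slot 11
30: h=1 → slot 1
576: h=2 → slot 2
712: h=2, probe 2,3 → slot 3
678: h=2, probe 2,3,4 → slot 4
825: h=16 → slot 16
571: h=8 → slot 8
137: h=12, probe 12,13 → slot 13
374: h=3, probe 3,4,5 → slot 5
695: h=2, probe 2,3,4,5,6 → slot 6
Table: [-, 30, 576, 712, 678, 374, 695, -, 571, -, -, 764, 188, 137, -, -, 825]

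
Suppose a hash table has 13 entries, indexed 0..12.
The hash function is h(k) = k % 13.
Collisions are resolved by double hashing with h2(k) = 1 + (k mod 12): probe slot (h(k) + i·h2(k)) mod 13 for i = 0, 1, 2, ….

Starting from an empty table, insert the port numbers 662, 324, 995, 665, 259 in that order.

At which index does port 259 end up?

662 hashes to 12; slot 12 is free => place at 12.
324 hashes to 12, h2=1; 12 taken => place at 0.
995 hashes to 7; slot 7 is free => place at 7.
665 hashes to 2; slot 2 is free => place at 2.
259 hashes to 12, h2=8; 12,7,2 taken => place at 10.
Table: [324, -, 665, -, -, -, -, 995, -, -, 259, -, 662]

10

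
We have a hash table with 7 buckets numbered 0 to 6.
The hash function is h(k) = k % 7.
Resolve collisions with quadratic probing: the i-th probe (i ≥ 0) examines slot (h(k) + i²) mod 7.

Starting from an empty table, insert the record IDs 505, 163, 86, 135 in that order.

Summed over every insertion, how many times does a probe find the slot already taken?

505: h=1 => slot 1
163: h=2 => slot 2
86: h=2, probe 2,3 => slot 3
135: h=2, probe 2,3,6 => slot 6
Table: [-, 505, 163, 86, -, -, 135]

3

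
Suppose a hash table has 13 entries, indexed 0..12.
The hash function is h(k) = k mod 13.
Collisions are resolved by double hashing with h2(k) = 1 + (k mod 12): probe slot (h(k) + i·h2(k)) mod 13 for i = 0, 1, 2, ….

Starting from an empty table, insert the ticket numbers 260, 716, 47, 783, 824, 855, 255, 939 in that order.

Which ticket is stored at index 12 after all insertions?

Insert 260: h=0, slot 0 empty -> index 0.
Insert 716: h=1, slot 1 empty -> index 1.
Insert 47: h=8, slot 8 empty -> index 8.
Insert 783: h=3, slot 3 empty -> index 3.
Insert 824: h=5, slot 5 empty -> index 5.
Insert 855: h=10, slot 10 empty -> index 10.
Insert 255: h=8, h2=4, slot 8 occupied -> index 12.
Insert 939: h=3, h2=4, slot 3 occupied -> index 7.
Table: [260, 716, ., 783, ., 824, ., 939, 47, ., 855, ., 255]

255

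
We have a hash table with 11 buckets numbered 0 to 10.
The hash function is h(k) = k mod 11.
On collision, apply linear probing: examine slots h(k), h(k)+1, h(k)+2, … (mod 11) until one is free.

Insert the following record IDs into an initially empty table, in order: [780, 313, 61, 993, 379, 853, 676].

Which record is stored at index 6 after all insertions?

61

780 hashes to 10; slot 10 is free => place at 10.
313 hashes to 5; slot 5 is free => place at 5.
61 hashes to 6; slot 6 is free => place at 6.
993 hashes to 3; slot 3 is free => place at 3.
379 hashes to 5; 5,6 taken => place at 7.
853 hashes to 6; 6,7 taken => place at 8.
676 hashes to 5; 5,6,7,8 taken => place at 9.
Table: [—, —, —, 993, —, 313, 61, 379, 853, 676, 780]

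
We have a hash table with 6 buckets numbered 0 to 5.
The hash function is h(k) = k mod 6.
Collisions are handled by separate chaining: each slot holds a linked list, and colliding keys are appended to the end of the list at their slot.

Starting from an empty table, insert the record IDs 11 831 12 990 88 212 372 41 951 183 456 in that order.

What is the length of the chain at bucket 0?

Insert 11: h=5, bucket 5 empty → new chain.
Insert 831: h=3, bucket 3 empty → new chain.
Insert 12: h=0, bucket 0 empty → new chain.
Insert 990: h=0, bucket 0 nonempty → append to chain.
Insert 88: h=4, bucket 4 empty → new chain.
Insert 212: h=2, bucket 2 empty → new chain.
Insert 372: h=0, bucket 0 nonempty → append to chain.
Insert 41: h=5, bucket 5 nonempty → append to chain.
Insert 951: h=3, bucket 3 nonempty → append to chain.
Insert 183: h=3, bucket 3 nonempty → append to chain.
Insert 456: h=0, bucket 0 nonempty → append to chain.
Final buckets:
0: 12 -> 990 -> 372 -> 456
1: _
2: 212
3: 831 -> 951 -> 183
4: 88
5: 11 -> 41

4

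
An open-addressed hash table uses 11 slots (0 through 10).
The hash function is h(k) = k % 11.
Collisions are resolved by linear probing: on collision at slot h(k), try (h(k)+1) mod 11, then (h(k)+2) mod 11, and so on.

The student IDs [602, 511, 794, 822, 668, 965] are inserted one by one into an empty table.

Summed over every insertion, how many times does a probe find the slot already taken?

Insert 602: h=8, slot 8 empty -> index 8.
Insert 511: h=5, slot 5 empty -> index 5.
Insert 794: h=2, slot 2 empty -> index 2.
Insert 822: h=8, slot 8 occupied -> index 9.
Insert 668: h=8, slots 8,9 occupied -> index 10.
Insert 965: h=8, slots 8,9,10 occupied -> index 0.
Table: [965, -, 794, -, -, 511, -, -, 602, 822, 668]

6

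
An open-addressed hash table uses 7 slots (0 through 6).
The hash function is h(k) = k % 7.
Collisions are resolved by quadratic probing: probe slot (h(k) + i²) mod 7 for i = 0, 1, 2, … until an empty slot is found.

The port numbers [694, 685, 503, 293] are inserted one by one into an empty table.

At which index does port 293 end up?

Insert 694: h=1, slot 1 empty → index 1.
Insert 685: h=6, slot 6 empty → index 6.
Insert 503: h=6, slot 6 occupied → index 0.
Insert 293: h=6, slots 6,0 occupied → index 3.
Table: [503, 694, —, 293, —, —, 685]

3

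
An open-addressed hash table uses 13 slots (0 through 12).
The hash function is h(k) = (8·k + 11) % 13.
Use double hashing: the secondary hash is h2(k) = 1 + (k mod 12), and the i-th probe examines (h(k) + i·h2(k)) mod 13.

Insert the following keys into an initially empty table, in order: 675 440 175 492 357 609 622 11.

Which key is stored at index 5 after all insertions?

675: h=3 -> slot 3
440: h=8 -> slot 8
175: h=7 -> slot 7
492: h=8, h2=1, probe 8,9 -> slot 9
357: h=7, h2=10, probe 7,4 -> slot 4
609: h=8, h2=10, probe 8,5 -> slot 5
622: h=8, h2=11, probe 8,6 -> slot 6
11: h=8, h2=12, probe 8,7,6,5,4,3,2 -> slot 2
Table: [., ., 11, 675, 357, 609, 622, 175, 440, 492, ., ., .]

609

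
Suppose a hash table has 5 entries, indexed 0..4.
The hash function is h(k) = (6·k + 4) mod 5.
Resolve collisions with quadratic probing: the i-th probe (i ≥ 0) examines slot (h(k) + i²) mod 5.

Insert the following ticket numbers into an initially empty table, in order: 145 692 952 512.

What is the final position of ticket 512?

145 hashes to 4; slot 4 is free -> place at 4.
692 hashes to 1; slot 1 is free -> place at 1.
952 hashes to 1; 1 taken -> place at 2.
512 hashes to 1; 1,2 taken -> place at 0.
Table: [512, 692, 952, ., 145]

0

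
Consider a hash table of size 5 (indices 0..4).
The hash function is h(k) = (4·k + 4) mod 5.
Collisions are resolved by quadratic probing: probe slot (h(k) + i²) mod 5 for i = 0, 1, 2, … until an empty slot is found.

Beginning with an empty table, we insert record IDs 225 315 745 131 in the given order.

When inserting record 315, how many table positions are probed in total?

225: h=4 => slot 4
315: h=4, probe 4,0 => slot 0
745: h=4, probe 4,0,3 => slot 3
131: h=3, probe 3,4,2 => slot 2
Table: [315, ., 131, 745, 225]

2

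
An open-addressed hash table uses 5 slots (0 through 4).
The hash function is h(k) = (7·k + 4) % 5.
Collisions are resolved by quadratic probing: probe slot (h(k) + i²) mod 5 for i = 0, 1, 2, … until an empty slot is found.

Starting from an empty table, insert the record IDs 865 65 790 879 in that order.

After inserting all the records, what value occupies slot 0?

65

865 hashes to 4; slot 4 is free -> place at 4.
65 hashes to 4; 4 taken -> place at 0.
790 hashes to 4; 4,0 taken -> place at 3.
879 hashes to 2; slot 2 is free -> place at 2.
Table: [65, _, 879, 790, 865]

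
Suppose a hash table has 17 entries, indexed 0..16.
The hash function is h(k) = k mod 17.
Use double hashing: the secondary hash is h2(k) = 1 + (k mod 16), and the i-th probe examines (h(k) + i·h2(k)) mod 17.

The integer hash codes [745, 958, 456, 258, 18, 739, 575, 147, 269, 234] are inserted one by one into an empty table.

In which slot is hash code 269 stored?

Insert 745: h=14, slot 14 empty -> index 14.
Insert 958: h=6, slot 6 empty -> index 6.
Insert 456: h=14, h2=9, slots 14,6 occupied -> index 15.
Insert 258: h=3, slot 3 empty -> index 3.
Insert 18: h=1, slot 1 empty -> index 1.
Insert 739: h=8, slot 8 empty -> index 8.
Insert 575: h=14, h2=16, slot 14 occupied -> index 13.
Insert 147: h=11, slot 11 empty -> index 11.
Insert 269: h=14, h2=14, slots 14,11,8 occupied -> index 5.
Insert 234: h=13, h2=11, slot 13 occupied -> index 7.
Table: [∅, 18, ∅, 258, ∅, 269, 958, 234, 739, ∅, ∅, 147, ∅, 575, 745, 456, ∅]

5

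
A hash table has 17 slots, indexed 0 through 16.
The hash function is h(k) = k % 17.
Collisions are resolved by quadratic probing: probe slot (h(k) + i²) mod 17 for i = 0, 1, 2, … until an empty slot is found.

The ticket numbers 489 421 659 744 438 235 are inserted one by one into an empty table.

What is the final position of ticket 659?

0

489: h=13 -> slot 13
421: h=13, probe 13,14 -> slot 14
659: h=13, probe 13,14,0 -> slot 0
744: h=13, probe 13,14,0,5 -> slot 5
438: h=13, probe 13,14,0,5,12 -> slot 12
235: h=14, probe 14,15 -> slot 15
Table: [659, -, -, -, -, 744, -, -, -, -, -, -, 438, 489, 421, 235, -]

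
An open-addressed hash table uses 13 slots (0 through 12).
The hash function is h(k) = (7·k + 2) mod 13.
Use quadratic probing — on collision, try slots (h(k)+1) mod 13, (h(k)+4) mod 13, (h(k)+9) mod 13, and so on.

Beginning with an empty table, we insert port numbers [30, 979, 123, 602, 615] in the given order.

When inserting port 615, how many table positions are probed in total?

4

30: h=4 -> slot 4
979: h=4, probe 4,5 -> slot 5
123: h=5, probe 5,6 -> slot 6
602: h=4, probe 4,5,8 -> slot 8
615: h=4, probe 4,5,8,0 -> slot 0
Table: [615, -, -, -, 30, 979, 123, -, 602, -, -, -, -]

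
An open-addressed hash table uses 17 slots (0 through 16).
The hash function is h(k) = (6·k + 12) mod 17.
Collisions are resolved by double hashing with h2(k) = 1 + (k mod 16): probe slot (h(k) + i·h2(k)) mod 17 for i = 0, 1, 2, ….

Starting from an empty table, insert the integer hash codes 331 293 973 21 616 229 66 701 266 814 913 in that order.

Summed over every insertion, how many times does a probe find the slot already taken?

331: h=9 -> slot 9
293: h=2 -> slot 2
973: h=2, h2=14, probe 2,16 -> slot 16
21: h=2, h2=6, probe 2,8 -> slot 8
616: h=2, h2=9, probe 2,11 -> slot 11
229: h=9, h2=6, probe 9,15 -> slot 15
66: h=0 -> slot 0
701: h=2, h2=14, probe 2,16,13 -> slot 13
266: h=10 -> slot 10
814: h=0, h2=15, probe 0,15,13,11,9,7 -> slot 7
913: h=16, h2=2, probe 16,1 -> slot 1
Table: [66, 913, 293, ∅, ∅, ∅, ∅, 814, 21, 331, 266, 616, ∅, 701, ∅, 229, 973]

12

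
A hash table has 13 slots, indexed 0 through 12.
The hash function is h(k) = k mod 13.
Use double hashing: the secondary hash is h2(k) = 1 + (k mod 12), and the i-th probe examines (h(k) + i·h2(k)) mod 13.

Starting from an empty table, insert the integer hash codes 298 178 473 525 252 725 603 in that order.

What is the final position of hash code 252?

6

Insert 298: h=12, slot 12 empty -> index 12.
Insert 178: h=9, slot 9 empty -> index 9.
Insert 473: h=5, slot 5 empty -> index 5.
Insert 525: h=5, h2=10, slot 5 occupied -> index 2.
Insert 252: h=5, h2=1, slot 5 occupied -> index 6.
Insert 725: h=10, slot 10 empty -> index 10.
Insert 603: h=5, h2=4, slots 5,9 occupied -> index 0.
Table: [603, _, 525, _, _, 473, 252, _, _, 178, 725, _, 298]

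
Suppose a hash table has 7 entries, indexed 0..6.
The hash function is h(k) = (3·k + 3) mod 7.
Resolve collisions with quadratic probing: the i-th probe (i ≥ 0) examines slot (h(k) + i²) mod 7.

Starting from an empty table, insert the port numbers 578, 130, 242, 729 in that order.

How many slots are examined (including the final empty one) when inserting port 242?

578: h=1 => slot 1
130: h=1, probe 1,2 => slot 2
242: h=1, probe 1,2,5 => slot 5
729: h=6 => slot 6
Table: [_, 578, 130, _, _, 242, 729]

3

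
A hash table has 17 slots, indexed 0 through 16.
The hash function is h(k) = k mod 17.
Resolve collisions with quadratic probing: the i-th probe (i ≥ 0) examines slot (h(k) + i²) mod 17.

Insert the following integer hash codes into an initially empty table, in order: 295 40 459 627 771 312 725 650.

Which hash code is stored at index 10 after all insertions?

295 hashes to 6; slot 6 is free → place at 6.
40 hashes to 6; 6 taken → place at 7.
459 hashes to 0; slot 0 is free → place at 0.
627 hashes to 15; slot 15 is free → place at 15.
771 hashes to 6; 6,7 taken → place at 10.
312 hashes to 6; 6,7,10,15 taken → place at 5.
725 hashes to 11; slot 11 is free → place at 11.
650 hashes to 4; slot 4 is free → place at 4.
Table: [459, _, _, _, 650, 312, 295, 40, _, _, 771, 725, _, _, _, 627, _]

771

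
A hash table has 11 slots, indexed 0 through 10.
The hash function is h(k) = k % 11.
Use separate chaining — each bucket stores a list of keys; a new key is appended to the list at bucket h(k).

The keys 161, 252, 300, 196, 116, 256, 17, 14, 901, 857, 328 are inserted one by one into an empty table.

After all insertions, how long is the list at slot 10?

3

161 → bucket 7
252 → bucket 10
300 → bucket 3
196 → bucket 9
116 → bucket 6
256 → bucket 3 (collision)
17 → bucket 6 (collision)
14 → bucket 3 (collision)
901 → bucket 10 (collision)
857 → bucket 10 (collision)
328 → bucket 9 (collision)
Final buckets:
0: .
1: .
2: .
3: 300 -> 256 -> 14
4: .
5: .
6: 116 -> 17
7: 161
8: .
9: 196 -> 328
10: 252 -> 901 -> 857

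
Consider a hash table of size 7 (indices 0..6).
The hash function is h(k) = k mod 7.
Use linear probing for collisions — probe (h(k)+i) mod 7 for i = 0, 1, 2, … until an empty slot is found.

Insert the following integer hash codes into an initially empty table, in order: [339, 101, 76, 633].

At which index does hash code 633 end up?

339 hashes to 3; slot 3 is free -> place at 3.
101 hashes to 3; 3 taken -> place at 4.
76 hashes to 6; slot 6 is free -> place at 6.
633 hashes to 3; 3,4 taken -> place at 5.
Table: [—, —, —, 339, 101, 633, 76]

5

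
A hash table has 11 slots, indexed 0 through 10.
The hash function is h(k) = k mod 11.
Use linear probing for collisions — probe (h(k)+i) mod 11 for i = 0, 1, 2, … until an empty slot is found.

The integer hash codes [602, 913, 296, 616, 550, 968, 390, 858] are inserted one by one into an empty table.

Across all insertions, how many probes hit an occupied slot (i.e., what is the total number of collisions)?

10

Insert 602: h=8, slot 8 empty -> index 8.
Insert 913: h=0, slot 0 empty -> index 0.
Insert 296: h=10, slot 10 empty -> index 10.
Insert 616: h=0, slot 0 occupied -> index 1.
Insert 550: h=0, slots 0,1 occupied -> index 2.
Insert 968: h=0, slots 0,1,2 occupied -> index 3.
Insert 390: h=5, slot 5 empty -> index 5.
Insert 858: h=0, slots 0,1,2,3 occupied -> index 4.
Table: [913, 616, 550, 968, 858, 390, ., ., 602, ., 296]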